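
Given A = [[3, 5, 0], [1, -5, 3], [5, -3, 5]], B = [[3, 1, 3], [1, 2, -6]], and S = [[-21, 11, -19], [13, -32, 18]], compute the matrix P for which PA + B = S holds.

P = [[0, 1, -5], [-2, 3, 3]]

PA = S − B = [[-24, 10, -22], [12, -34, 24]].
A is on the right of P, so right-multiply by A⁻¹: P = (S − B)A⁻¹.
det A = 2; the adjugate gives A⁻¹ = [[-8, -25/2, 15/2], [5, 15/2, -9/2], [11, 17, -10]].
P = (S − B)A⁻¹ = [[0, 1, -5], [-2, 3, 3]].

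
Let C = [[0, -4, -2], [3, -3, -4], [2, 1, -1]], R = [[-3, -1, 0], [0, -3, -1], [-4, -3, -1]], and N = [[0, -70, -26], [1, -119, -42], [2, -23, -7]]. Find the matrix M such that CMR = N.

Left-multiply by C⁻¹ and right-multiply by R⁻¹: M = C⁻¹NR⁻¹.
C has determinant 2; C⁻¹ = [[7/2, -3, 5], [-5/2, 2, -3], [9/2, -4, 6]].
det R = -4; the adjugate gives R⁻¹ = [[0, 1/4, -1/4], [-1, -3/4, 3/4], [3, 5/4, -9/4]].
C⁻¹N = [[7, -3, 0], [-4, 6, 2], [8, 23, 9]].
M = (C⁻¹N)R⁻¹ = [[3, 4, -4], [0, -3, 1], [4, -4, -5]].

M = [[3, 4, -4], [0, -3, 1], [4, -4, -5]]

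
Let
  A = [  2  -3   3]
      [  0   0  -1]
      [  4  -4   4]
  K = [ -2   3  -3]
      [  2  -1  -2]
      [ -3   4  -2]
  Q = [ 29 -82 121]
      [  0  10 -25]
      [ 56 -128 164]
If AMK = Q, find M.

Left-multiply by A⁻¹ and right-multiply by K⁻¹: M = A⁻¹QK⁻¹.
det A = 4; the adjugate gives A⁻¹ = [[-1, 0, 3/4], [-1, -1, 1/2], [0, -1, 0]].
det K = -5, so K⁻¹ = [[-2, 6/5, 9/5], [-2, 1, 2], [-1, 1/5, 4/5]].
A⁻¹Q = [[13, -14, 2], [-1, 8, -14], [0, -10, 25]].
M = (A⁻¹Q)K⁻¹ = [[0, 2, -3], [0, 4, 3], [-5, -5, 0]].

M = [[0, 2, -3], [0, 4, 3], [-5, -5, 0]]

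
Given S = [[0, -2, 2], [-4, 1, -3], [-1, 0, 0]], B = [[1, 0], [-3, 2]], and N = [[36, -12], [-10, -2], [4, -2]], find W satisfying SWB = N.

W = [[-1, 1], [-5, 3], [4, 0]]

Isolating W: multiply by S⁻¹ from the left and B⁻¹ from the right, so W = S⁻¹NB⁻¹.
det S = -4; the adjugate gives S⁻¹ = [[0, 0, -1], [-3/4, -1/2, 2], [-1/4, -1/2, 2]].
det B = 2; the adjugate gives B⁻¹ = [[1, 0], [3/2, 1/2]].
S⁻¹N = [[-4, 2], [-14, 6], [4, 0]].
W = (S⁻¹N)B⁻¹ = [[-1, 1], [-5, 3], [4, 0]].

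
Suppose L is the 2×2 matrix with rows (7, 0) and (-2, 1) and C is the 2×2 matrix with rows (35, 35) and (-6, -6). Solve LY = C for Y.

Y = [[5, 5], [4, 4]]

Since L multiplies Y on the left, Y = L⁻¹C.
det L = 7, so L⁻¹ = [[1/7, 0], [2/7, 1]].
Y = L⁻¹C = [[1/7, 0], [2/7, 1]] · [[35, 35], [-6, -6]] = [[5, 5], [4, 4]].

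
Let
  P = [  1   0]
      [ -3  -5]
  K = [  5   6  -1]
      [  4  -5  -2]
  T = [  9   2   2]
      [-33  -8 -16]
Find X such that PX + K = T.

PX = T − K = [[4, -4, 3], [-37, -3, -14]].
Left-multiplying both sides by P⁻¹ gives X = P⁻¹(T − K).
P has determinant -5; P⁻¹ = [[1, 0], [-3/5, -1/5]].
X = P⁻¹(T − K) = [[4, -4, 3], [5, 3, 1]].

X = [[4, -4, 3], [5, 3, 1]]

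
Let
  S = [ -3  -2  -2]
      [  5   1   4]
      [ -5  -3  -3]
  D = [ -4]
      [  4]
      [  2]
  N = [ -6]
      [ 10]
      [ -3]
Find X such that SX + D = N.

X = [[4], [-2], [-3]]

SX = N − D = [[-2], [6], [-5]].
S is on the left of X, so left-multiply by S⁻¹: X = S⁻¹(N − D).
S has determinant 3; S⁻¹ = [[3, 0, -2], [-5/3, -1/3, 2/3], [-10/3, 1/3, 7/3]].
X = S⁻¹(N − D) = [[4], [-2], [-3]].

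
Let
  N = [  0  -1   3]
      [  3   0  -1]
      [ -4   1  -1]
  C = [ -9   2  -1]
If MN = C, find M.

M = [[1, 1, 3]]

N is on the right of M, so right-multiply by N⁻¹: M = CN⁻¹.
det N = 2; the adjugate gives N⁻¹ = [[1/2, 1, 1/2], [7/2, 6, 9/2], [3/2, 2, 3/2]].
M = CN⁻¹ = [[-9, 2, -1]] · [[1/2, 1, 1/2], [7/2, 6, 9/2], [3/2, 2, 3/2]] = [[1, 1, 3]].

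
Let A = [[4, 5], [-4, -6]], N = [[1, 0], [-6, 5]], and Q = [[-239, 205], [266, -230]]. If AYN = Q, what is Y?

Y = A⁻¹QN⁻¹ (apply A⁻¹ on the left and N⁻¹ on the right).
det A = -4; the adjugate gives A⁻¹ = [[3/2, 5/4], [-1, -1]].
det N = 5; the adjugate gives N⁻¹ = [[1, 0], [6/5, 1/5]].
A⁻¹Q = [[-26, 20], [-27, 25]].
Y = (A⁻¹Q)N⁻¹ = [[-2, 4], [3, 5]].

Y = [[-2, 4], [3, 5]]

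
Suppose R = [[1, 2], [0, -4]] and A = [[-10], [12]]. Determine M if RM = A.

Since R multiplies M on the left, M = R⁻¹A.
det R = -4, so R⁻¹ = [[1, 1/2], [0, -1/4]].
M = R⁻¹A = [[1, 1/2], [0, -1/4]] · [[-10], [12]] = [[-4], [-3]].

M = [[-4], [-3]]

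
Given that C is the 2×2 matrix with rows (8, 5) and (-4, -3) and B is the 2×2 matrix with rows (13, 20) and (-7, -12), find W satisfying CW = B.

W = [[1, 0], [1, 4]]

Since C multiplies W on the left, W = C⁻¹B.
det C = -4, so C⁻¹ = [[3/4, 5/4], [-1, -2]].
W = C⁻¹B = [[3/4, 5/4], [-1, -2]] · [[13, 20], [-7, -12]] = [[1, 0], [1, 4]].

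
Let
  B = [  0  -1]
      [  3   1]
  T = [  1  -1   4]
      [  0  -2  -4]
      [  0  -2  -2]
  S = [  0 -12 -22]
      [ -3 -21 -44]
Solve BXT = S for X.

X = [[-1, 3, 3], [0, -5, -1]]

Isolating X: multiply by B⁻¹ from the left and T⁻¹ from the right, so X = B⁻¹ST⁻¹.
det B = 3; the adjugate gives B⁻¹ = [[1/3, 1/3], [-1, 0]].
det T = -4, so T⁻¹ = [[1, 5/2, -3], [0, 1/2, -1], [0, -1/2, 1/2]].
B⁻¹S = [[-1, -11, -22], [0, 12, 22]].
X = (B⁻¹S)T⁻¹ = [[-1, 3, 3], [0, -5, -1]].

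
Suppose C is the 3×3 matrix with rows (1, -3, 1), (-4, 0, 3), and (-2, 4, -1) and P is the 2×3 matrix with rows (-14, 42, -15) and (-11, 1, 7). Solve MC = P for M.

Since C sits to the right of M, M = PC⁻¹.
det C = 2; the adjugate gives C⁻¹ = [[-6, 1/2, -9/2], [-5, 1/2, -7/2], [-8, 1, -6]].
M = PC⁻¹ = [[-14, 42, -15], [-11, 1, 7]] · [[-6, 1/2, -9/2], [-5, 1/2, -7/2], [-8, 1, -6]] = [[-6, -1, 6], [5, 2, 4]].

M = [[-6, -1, 6], [5, 2, 4]]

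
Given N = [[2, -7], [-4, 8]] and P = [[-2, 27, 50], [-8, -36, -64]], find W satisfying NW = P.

Left-multiplying both sides by N⁻¹ gives W = N⁻¹P.
det N = -12, so N⁻¹ = [[-2/3, -7/12], [-1/3, -1/6]].
W = N⁻¹P = [[-2/3, -7/12], [-1/3, -1/6]] · [[-2, 27, 50], [-8, -36, -64]] = [[6, 3, 4], [2, -3, -6]].

W = [[6, 3, 4], [2, -3, -6]]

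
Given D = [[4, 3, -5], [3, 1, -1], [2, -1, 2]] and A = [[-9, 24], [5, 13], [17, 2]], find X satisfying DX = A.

D is on the left of X, so left-multiply by D⁻¹: X = D⁻¹A.
det D = 5; the adjugate gives D⁻¹ = [[1/5, -1/5, 2/5], [-8/5, 18/5, -11/5], [-1, 2, -1]].
X = D⁻¹A = [[1/5, -1/5, 2/5], [-8/5, 18/5, -11/5], [-1, 2, -1]] · [[-9, 24], [5, 13], [17, 2]] = [[4, 3], [-5, 4], [2, 0]].

X = [[4, 3], [-5, 4], [2, 0]]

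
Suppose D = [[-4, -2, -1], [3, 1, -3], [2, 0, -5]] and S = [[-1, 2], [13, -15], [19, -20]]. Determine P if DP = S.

Since D multiplies P on the left, P = D⁻¹S.
D has determinant 4; D⁻¹ = [[-5/4, -5/2, 7/4], [9/4, 11/2, -15/4], [-1/2, -1, 1/2]].
P = D⁻¹S = [[-5/4, -5/2, 7/4], [9/4, 11/2, -15/4], [-1/2, -1, 1/2]] · [[-1, 2], [13, -15], [19, -20]] = [[2, 0], [-2, -3], [-3, 4]].

P = [[2, 0], [-2, -3], [-3, 4]]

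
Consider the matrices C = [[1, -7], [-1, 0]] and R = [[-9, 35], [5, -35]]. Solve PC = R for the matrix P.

P = [[-5, 4], [5, 0]]

C is on the right of P, so right-multiply by C⁻¹: P = RC⁻¹.
det C = -7, so C⁻¹ = [[0, -1], [-1/7, -1/7]].
P = RC⁻¹ = [[-9, 35], [5, -35]] · [[0, -1], [-1/7, -1/7]] = [[-5, 4], [5, 0]].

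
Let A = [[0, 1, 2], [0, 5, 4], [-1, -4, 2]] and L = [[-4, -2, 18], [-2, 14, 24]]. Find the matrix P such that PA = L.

A is on the right of P, so right-multiply by A⁻¹: P = LA⁻¹.
det A = 6, so A⁻¹ = [[13/3, -5/3, -1], [-2/3, 1/3, 0], [5/6, -1/6, 0]].
P = LA⁻¹ = [[-4, -2, 18], [-2, 14, 24]] · [[13/3, -5/3, -1], [-2/3, 1/3, 0], [5/6, -1/6, 0]] = [[-1, 3, 4], [2, 4, 2]].

P = [[-1, 3, 4], [2, 4, 2]]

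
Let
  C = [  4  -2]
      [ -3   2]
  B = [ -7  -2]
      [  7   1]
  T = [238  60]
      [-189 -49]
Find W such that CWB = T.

W = C⁻¹TB⁻¹ (apply C⁻¹ on the left and B⁻¹ on the right).
C has determinant 2; C⁻¹ = [[1, 1], [3/2, 2]].
B has determinant 7; B⁻¹ = [[1/7, 2/7], [-1, -1]].
C⁻¹T = [[49, 11], [-21, -8]].
W = (C⁻¹T)B⁻¹ = [[-4, 3], [5, 2]].

W = [[-4, 3], [5, 2]]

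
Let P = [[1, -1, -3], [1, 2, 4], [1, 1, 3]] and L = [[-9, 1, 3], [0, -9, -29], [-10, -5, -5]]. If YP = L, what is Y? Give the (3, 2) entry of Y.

-5

P is on the right of Y, so right-multiply by P⁻¹: Y = LP⁻¹.
P has determinant 4; P⁻¹ = [[1/2, 0, 1/2], [1/4, 3/2, -7/4], [-1/4, -1/2, 3/4]].
Y = LP⁻¹ = [[-9, 1, 3], [0, -9, -29], [-10, -5, -5]] · [[1/2, 0, 1/2], [1/4, 3/2, -7/4], [-1/4, -1/2, 3/4]] = [[-5, 0, -4], [5, 1, -6], [-5, -5, 0]].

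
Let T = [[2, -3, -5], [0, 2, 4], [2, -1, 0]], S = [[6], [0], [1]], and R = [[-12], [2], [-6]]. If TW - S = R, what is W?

TW = R + S = [[-6], [2], [-5]].
T is on the left of W, so left-multiply by T⁻¹: W = T⁻¹(R + S).
det T = 4; the adjugate gives T⁻¹ = [[1, 5/4, -1/2], [2, 5/2, -2], [-1, -1, 1]].
W = T⁻¹(R + S) = [[-1], [3], [-1]].

W = [[-1], [3], [-1]]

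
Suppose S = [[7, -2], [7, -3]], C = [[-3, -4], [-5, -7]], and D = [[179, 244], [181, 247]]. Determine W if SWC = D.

Left-multiply by S⁻¹ and right-multiply by C⁻¹: W = S⁻¹DC⁻¹.
det S = -7, so S⁻¹ = [[3/7, -2/7], [1, -1]].
det C = 1, so C⁻¹ = [[-7, 4], [5, -3]].
S⁻¹D = [[25, 34], [-2, -3]].
W = (S⁻¹D)C⁻¹ = [[-5, -2], [-1, 1]].

W = [[-5, -2], [-1, 1]]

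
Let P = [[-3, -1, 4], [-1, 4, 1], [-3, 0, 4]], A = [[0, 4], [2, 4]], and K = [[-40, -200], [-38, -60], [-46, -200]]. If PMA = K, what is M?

Isolating M: multiply by P⁻¹ from the left and A⁻¹ from the right, so M = P⁻¹KA⁻¹.
det P = -1, so P⁻¹ = [[-16, -4, 17], [-1, 0, 1], [-12, -3, 13]].
det A = -8; the adjugate gives A⁻¹ = [[-1/2, 1/2], [1/4, 0]].
P⁻¹K = [[10, 40], [-6, 0], [-4, -20]].
M = (P⁻¹K)A⁻¹ = [[5, 5], [3, -3], [-3, -2]].

M = [[5, 5], [3, -3], [-3, -2]]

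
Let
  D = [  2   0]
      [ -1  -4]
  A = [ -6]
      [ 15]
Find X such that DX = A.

X = [[-3], [-3]]

Left-multiplying both sides by D⁻¹ gives X = D⁻¹A.
det D = -8; the adjugate gives D⁻¹ = [[1/2, 0], [-1/8, -1/4]].
X = D⁻¹A = [[1/2, 0], [-1/8, -1/4]] · [[-6], [15]] = [[-3], [-3]].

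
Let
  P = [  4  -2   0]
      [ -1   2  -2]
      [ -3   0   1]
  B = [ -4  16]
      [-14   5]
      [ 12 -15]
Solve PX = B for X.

X = [[-2, 3], [-2, -2], [6, -6]]

Left-multiplying both sides by P⁻¹ gives X = P⁻¹B.
det P = -6; the adjugate gives P⁻¹ = [[-1/3, -1/3, -2/3], [-7/6, -2/3, -4/3], [-1, -1, -1]].
X = P⁻¹B = [[-1/3, -1/3, -2/3], [-7/6, -2/3, -4/3], [-1, -1, -1]] · [[-4, 16], [-14, 5], [12, -15]] = [[-2, 3], [-2, -2], [6, -6]].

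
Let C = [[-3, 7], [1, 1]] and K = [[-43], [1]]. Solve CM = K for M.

M = [[5], [-4]]

Since C multiplies M on the left, M = C⁻¹K.
det C = -10, so C⁻¹ = [[-1/10, 7/10], [1/10, 3/10]].
M = C⁻¹K = [[-1/10, 7/10], [1/10, 3/10]] · [[-43], [1]] = [[5], [-4]].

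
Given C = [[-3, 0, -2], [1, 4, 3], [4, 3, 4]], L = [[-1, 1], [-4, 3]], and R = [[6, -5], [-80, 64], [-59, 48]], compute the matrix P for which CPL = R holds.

P = [[2, -3], [5, 1], [-2, 5]]

Left-multiply by C⁻¹ and right-multiply by L⁻¹: P = C⁻¹RL⁻¹.
det C = 5, so C⁻¹ = [[7/5, -6/5, 8/5], [8/5, -4/5, 7/5], [-13/5, 9/5, -12/5]].
det L = 1; the adjugate gives L⁻¹ = [[3, -1], [4, -1]].
C⁻¹R = [[10, -7], [-9, 8], [-18, 13]].
P = (C⁻¹R)L⁻¹ = [[2, -3], [5, 1], [-2, 5]].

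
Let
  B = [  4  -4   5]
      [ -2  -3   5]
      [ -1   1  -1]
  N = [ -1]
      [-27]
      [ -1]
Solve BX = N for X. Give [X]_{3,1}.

-5

Left-multiplying both sides by B⁻¹ gives X = B⁻¹N.
det B = -5, so B⁻¹ = [[2/5, -1/5, 1], [7/5, -1/5, 6], [1, 0, 4]].
X = B⁻¹N = [[2/5, -1/5, 1], [7/5, -1/5, 6], [1, 0, 4]] · [[-1], [-27], [-1]] = [[4], [-2], [-5]].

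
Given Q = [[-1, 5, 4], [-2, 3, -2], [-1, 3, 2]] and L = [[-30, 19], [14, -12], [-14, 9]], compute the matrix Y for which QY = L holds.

Y = [[-4, 1], [-2, 0], [-6, 5]]

Q is on the left of Y, so left-multiply by Q⁻¹: Y = Q⁻¹L.
det Q = 6; the adjugate gives Q⁻¹ = [[2, 1/3, -11/3], [1, 1/3, -5/3], [-1/2, -1/3, 7/6]].
Y = Q⁻¹L = [[2, 1/3, -11/3], [1, 1/3, -5/3], [-1/2, -1/3, 7/6]] · [[-30, 19], [14, -12], [-14, 9]] = [[-4, 1], [-2, 0], [-6, 5]].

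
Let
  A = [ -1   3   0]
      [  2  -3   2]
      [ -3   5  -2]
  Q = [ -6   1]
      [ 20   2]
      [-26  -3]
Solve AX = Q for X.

Left-multiplying both sides by A⁻¹ gives X = A⁻¹Q.
det A = -2; the adjugate gives A⁻¹ = [[2, -3, -3], [1, -1, -1], [-1/2, 2, 3/2]].
X = A⁻¹Q = [[2, -3, -3], [1, -1, -1], [-1/2, 2, 3/2]] · [[-6, 1], [20, 2], [-26, -3]] = [[6, 5], [0, 2], [4, -1]].

X = [[6, 5], [0, 2], [4, -1]]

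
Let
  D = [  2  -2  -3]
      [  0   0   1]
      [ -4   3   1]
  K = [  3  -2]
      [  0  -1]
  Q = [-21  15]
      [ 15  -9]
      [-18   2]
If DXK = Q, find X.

X = [[-1, -5], [-5, -3], [5, -1]]

Left-multiply by D⁻¹ and right-multiply by K⁻¹: X = D⁻¹QK⁻¹.
D has determinant 2; D⁻¹ = [[-3/2, -7/2, -1], [-2, -5, -1], [0, 1, 0]].
K has determinant -3; K⁻¹ = [[1/3, -2/3], [0, -1]].
D⁻¹Q = [[-3, 7], [-15, 13], [15, -9]].
X = (D⁻¹Q)K⁻¹ = [[-1, -5], [-5, -3], [5, -1]].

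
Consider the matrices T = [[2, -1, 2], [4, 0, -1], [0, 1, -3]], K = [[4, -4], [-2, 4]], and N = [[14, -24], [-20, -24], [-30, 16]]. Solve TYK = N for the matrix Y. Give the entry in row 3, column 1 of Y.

4

Y = T⁻¹NK⁻¹ (apply T⁻¹ on the left and K⁻¹ on the right).
det T = -2; the adjugate gives T⁻¹ = [[-1/2, 1/2, -1/2], [-6, 3, -5], [-2, 1, -2]].
K has determinant 8; K⁻¹ = [[1/2, 1/2], [1/4, 1/2]].
T⁻¹N = [[-2, -8], [6, -8], [12, -8]].
Y = (T⁻¹N)K⁻¹ = [[-3, -5], [1, -1], [4, 2]].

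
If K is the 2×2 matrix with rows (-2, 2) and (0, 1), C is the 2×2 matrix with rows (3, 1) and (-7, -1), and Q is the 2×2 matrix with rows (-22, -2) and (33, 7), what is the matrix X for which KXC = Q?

X = K⁻¹QC⁻¹ (apply K⁻¹ on the left and C⁻¹ on the right).
det K = -2; the adjugate gives K⁻¹ = [[-1/2, 1], [0, 1]].
det C = 4; the adjugate gives C⁻¹ = [[-1/4, -1/4], [7/4, 3/4]].
K⁻¹Q = [[44, 8], [33, 7]].
X = (K⁻¹Q)C⁻¹ = [[3, -5], [4, -3]].

X = [[3, -5], [4, -3]]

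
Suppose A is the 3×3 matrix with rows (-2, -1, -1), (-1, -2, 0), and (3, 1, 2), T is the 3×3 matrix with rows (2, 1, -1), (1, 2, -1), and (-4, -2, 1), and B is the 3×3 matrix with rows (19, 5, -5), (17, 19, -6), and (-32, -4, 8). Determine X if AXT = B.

X = [[-3, 3, -2], [5, -5, 4], [-4, 2, 3]]

Left-multiply by A⁻¹ and right-multiply by T⁻¹: X = A⁻¹BT⁻¹.
det A = 1, so A⁻¹ = [[-4, 1, -2], [2, -1, 1], [5, -1, 3]].
det T = -3; the adjugate gives T⁻¹ = [[0, -1/3, -1/3], [-1, 2/3, -1/3], [-2, 0, -1]].
A⁻¹B = [[5, 7, -2], [-11, -13, 4], [-18, -6, 5]].
X = (A⁻¹B)T⁻¹ = [[-3, 3, -2], [5, -5, 4], [-4, 2, 3]].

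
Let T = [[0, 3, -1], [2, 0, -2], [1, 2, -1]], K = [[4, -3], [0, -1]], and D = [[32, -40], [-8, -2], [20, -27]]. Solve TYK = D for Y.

Y = T⁻¹DK⁻¹ (apply T⁻¹ on the left and K⁻¹ on the right).
T has determinant -4; T⁻¹ = [[-1, -1/4, 3/2], [0, -1/4, 1/2], [-1, -3/4, 3/2]].
K has determinant -4; K⁻¹ = [[1/4, -3/4], [0, -1]].
T⁻¹D = [[0, 0], [12, -13], [4, 1]].
Y = (T⁻¹D)K⁻¹ = [[0, 0], [3, 4], [1, -4]].

Y = [[0, 0], [3, 4], [1, -4]]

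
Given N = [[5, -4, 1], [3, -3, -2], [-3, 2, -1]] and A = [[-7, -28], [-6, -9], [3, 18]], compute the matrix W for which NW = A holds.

W = [[1, -5], [3, 0], [0, -3]]

N is on the left of W, so left-multiply by N⁻¹: W = N⁻¹A.
det N = -4, so N⁻¹ = [[-7/4, 1/2, -11/4], [-9/4, 1/2, -13/4], [3/4, -1/2, 3/4]].
W = N⁻¹A = [[-7/4, 1/2, -11/4], [-9/4, 1/2, -13/4], [3/4, -1/2, 3/4]] · [[-7, -28], [-6, -9], [3, 18]] = [[1, -5], [3, 0], [0, -3]].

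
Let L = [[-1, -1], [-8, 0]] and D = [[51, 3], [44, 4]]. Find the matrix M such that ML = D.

M = [[-3, -6], [-4, -5]]

Right-multiplying both sides by L⁻¹ gives M = DL⁻¹.
L has determinant -8; L⁻¹ = [[0, -1/8], [-1, 1/8]].
M = DL⁻¹ = [[51, 3], [44, 4]] · [[0, -1/8], [-1, 1/8]] = [[-3, -6], [-4, -5]].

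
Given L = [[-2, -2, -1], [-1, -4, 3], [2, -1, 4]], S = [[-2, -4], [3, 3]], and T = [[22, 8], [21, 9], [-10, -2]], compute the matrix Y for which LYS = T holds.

Y = [[-1, -1], [-2, -4], [-1, -2]]

Isolating Y: multiply by L⁻¹ from the left and S⁻¹ from the right, so Y = L⁻¹TS⁻¹.
det L = -3, so L⁻¹ = [[13/3, -3, 10/3], [-10/3, 2, -7/3], [-3, 2, -2]].
S has determinant 6; S⁻¹ = [[1/2, 2/3], [-1/2, -1/3]].
L⁻¹T = [[-1, 1], [-8, -4], [-4, -2]].
Y = (L⁻¹T)S⁻¹ = [[-1, -1], [-2, -4], [-1, -2]].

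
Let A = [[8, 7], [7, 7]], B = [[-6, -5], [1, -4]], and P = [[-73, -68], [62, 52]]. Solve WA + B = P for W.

W = [[-4, -5], [5, 3]]

WA = P − B = [[-67, -63], [61, 56]].
Right-multiplying both sides by A⁻¹ gives W = (P − B)A⁻¹.
A has determinant 7; A⁻¹ = [[1, -1], [-1, 8/7]].
W = (P − B)A⁻¹ = [[-4, -5], [5, 3]].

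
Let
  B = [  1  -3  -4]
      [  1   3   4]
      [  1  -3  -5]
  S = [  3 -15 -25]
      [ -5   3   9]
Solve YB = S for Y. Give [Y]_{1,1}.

Right-multiplying both sides by B⁻¹ gives Y = SB⁻¹.
B has determinant -6; B⁻¹ = [[1/2, 1/2, 0], [-3/2, 1/6, 4/3], [1, 0, -1]].
Y = SB⁻¹ = [[3, -15, -25], [-5, 3, 9]] · [[1/2, 1/2, 0], [-3/2, 1/6, 4/3], [1, 0, -1]] = [[-1, -1, 5], [2, -2, -5]].

-1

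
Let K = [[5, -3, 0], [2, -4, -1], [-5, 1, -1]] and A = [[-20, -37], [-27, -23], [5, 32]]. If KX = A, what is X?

X = [[-1, -5], [5, 4], [5, -3]]

Left-multiplying both sides by K⁻¹ gives X = K⁻¹A.
K has determinant 4; K⁻¹ = [[5/4, -3/4, 3/4], [7/4, -5/4, 5/4], [-9/2, 5/2, -7/2]].
X = K⁻¹A = [[5/4, -3/4, 3/4], [7/4, -5/4, 5/4], [-9/2, 5/2, -7/2]] · [[-20, -37], [-27, -23], [5, 32]] = [[-1, -5], [5, 4], [5, -3]].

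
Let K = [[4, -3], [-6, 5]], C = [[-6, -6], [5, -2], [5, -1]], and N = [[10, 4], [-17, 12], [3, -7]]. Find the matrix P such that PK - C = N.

P = [[4, 2], [0, 2], [-4, -4]]

PK = N + C = [[4, -2], [-12, 10], [8, -8]].
Since K sits to the right of P, P = (N + C)K⁻¹.
det K = 2, so K⁻¹ = [[5/2, 3/2], [3, 2]].
P = (N + C)K⁻¹ = [[4, 2], [0, 2], [-4, -4]].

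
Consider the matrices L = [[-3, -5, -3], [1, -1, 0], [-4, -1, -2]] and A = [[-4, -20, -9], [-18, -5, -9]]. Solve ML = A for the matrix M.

Right-multiplying both sides by L⁻¹ gives M = AL⁻¹.
det L = -1; the adjugate gives L⁻¹ = [[-2, 7, 3], [-2, 6, 3], [5, -17, -8]].
M = AL⁻¹ = [[-4, -20, -9], [-18, -5, -9]] · [[-2, 7, 3], [-2, 6, 3], [5, -17, -8]] = [[3, 5, 0], [1, -3, 3]].

M = [[3, 5, 0], [1, -3, 3]]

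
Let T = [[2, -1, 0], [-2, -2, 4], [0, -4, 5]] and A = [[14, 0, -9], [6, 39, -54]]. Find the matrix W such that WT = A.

W = [[6, -1, -1], [-3, -6, -6]]

Right-multiplying both sides by T⁻¹ gives W = AT⁻¹.
det T = 2, so T⁻¹ = [[3, 5/2, -2], [5, 5, -4], [4, 4, -3]].
W = AT⁻¹ = [[14, 0, -9], [6, 39, -54]] · [[3, 5/2, -2], [5, 5, -4], [4, 4, -3]] = [[6, -1, -1], [-3, -6, -6]].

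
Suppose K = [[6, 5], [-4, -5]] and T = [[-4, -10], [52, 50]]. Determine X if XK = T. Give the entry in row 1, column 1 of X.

Right-multiplying both sides by K⁻¹ gives X = TK⁻¹.
det K = -10; the adjugate gives K⁻¹ = [[1/2, 1/2], [-2/5, -3/5]].
X = TK⁻¹ = [[-4, -10], [52, 50]] · [[1/2, 1/2], [-2/5, -3/5]] = [[2, 4], [6, -4]].

2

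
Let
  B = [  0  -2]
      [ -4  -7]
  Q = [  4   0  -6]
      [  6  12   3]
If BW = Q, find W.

B is on the left of W, so left-multiply by B⁻¹: W = B⁻¹Q.
det B = -8, so B⁻¹ = [[7/8, -1/4], [-1/2, 0]].
W = B⁻¹Q = [[7/8, -1/4], [-1/2, 0]] · [[4, 0, -6], [6, 12, 3]] = [[2, -3, -6], [-2, 0, 3]].

W = [[2, -3, -6], [-2, 0, 3]]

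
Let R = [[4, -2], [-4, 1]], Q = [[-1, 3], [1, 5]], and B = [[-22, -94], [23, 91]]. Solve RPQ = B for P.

P = [[1, -5], [1, 0]]

Isolating P: multiply by R⁻¹ from the left and Q⁻¹ from the right, so P = R⁻¹BQ⁻¹.
det R = -4, so R⁻¹ = [[-1/4, -1/2], [-1, -1]].
det Q = -8; the adjugate gives Q⁻¹ = [[-5/8, 3/8], [1/8, 1/8]].
R⁻¹B = [[-6, -22], [-1, 3]].
P = (R⁻¹B)Q⁻¹ = [[1, -5], [1, 0]].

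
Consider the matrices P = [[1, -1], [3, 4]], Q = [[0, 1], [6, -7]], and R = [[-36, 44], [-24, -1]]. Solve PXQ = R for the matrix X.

X = [[-3, -4], [-5, 2]]

Isolating X: multiply by P⁻¹ from the left and Q⁻¹ from the right, so X = P⁻¹RQ⁻¹.
det P = 7, so P⁻¹ = [[4/7, 1/7], [-3/7, 1/7]].
det Q = -6, so Q⁻¹ = [[7/6, 1/6], [1, 0]].
P⁻¹R = [[-24, 25], [12, -19]].
X = (P⁻¹R)Q⁻¹ = [[-3, -4], [-5, 2]].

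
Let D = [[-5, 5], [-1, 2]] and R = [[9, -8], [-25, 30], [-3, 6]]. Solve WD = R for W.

Right-multiplying both sides by D⁻¹ gives W = RD⁻¹.
D has determinant -5; D⁻¹ = [[-2/5, 1], [-1/5, 1]].
W = RD⁻¹ = [[9, -8], [-25, 30], [-3, 6]] · [[-2/5, 1], [-1/5, 1]] = [[-2, 1], [4, 5], [0, 3]].

W = [[-2, 1], [4, 5], [0, 3]]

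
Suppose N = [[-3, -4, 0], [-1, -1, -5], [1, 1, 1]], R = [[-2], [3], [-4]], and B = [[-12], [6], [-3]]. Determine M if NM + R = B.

NM = B − R = [[-10], [3], [1]].
Since N multiplies M on the left, M = N⁻¹(B − R).
det N = 4, so N⁻¹ = [[1, 1, 5], [-1, -3/4, -15/4], [0, -1/4, -1/4]].
M = N⁻¹(B − R) = [[-2], [4], [-1]].

M = [[-2], [4], [-1]]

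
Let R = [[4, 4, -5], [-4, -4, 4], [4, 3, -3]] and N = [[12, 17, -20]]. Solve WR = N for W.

R is on the right of W, so right-multiply by R⁻¹: W = NR⁻¹.
det R = -4, so R⁻¹ = [[0, 3/4, 1], [-1, -2, -1], [-1, -1, 0]].
W = NR⁻¹ = [[12, 17, -20]] · [[0, 3/4, 1], [-1, -2, -1], [-1, -1, 0]] = [[3, -5, -5]].

W = [[3, -5, -5]]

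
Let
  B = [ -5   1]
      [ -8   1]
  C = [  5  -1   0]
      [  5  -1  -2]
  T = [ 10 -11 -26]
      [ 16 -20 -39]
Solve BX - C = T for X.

X = [[-2, 3, 5], [5, 3, -1]]

BX = T + C = [[15, -12, -26], [21, -21, -41]].
B is on the left of X, so left-multiply by B⁻¹: X = B⁻¹(T + C).
det B = 3, so B⁻¹ = [[1/3, -1/3], [8/3, -5/3]].
X = B⁻¹(T + C) = [[-2, 3, 5], [5, 3, -1]].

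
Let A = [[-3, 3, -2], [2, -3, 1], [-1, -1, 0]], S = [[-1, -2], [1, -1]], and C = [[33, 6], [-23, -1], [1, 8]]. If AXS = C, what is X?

X = [[3, -1], [0, 3], [2, -4]]

X = A⁻¹CS⁻¹ (apply A⁻¹ on the left and S⁻¹ on the right).
A has determinant 4; A⁻¹ = [[1/4, 1/2, -3/4], [-1/4, -1/2, -1/4], [-5/4, -3/2, 3/4]].
S has determinant 3; S⁻¹ = [[-1/3, 2/3], [-1/3, -1/3]].
A⁻¹C = [[-4, -5], [3, -3], [-6, 0]].
X = (A⁻¹C)S⁻¹ = [[3, -1], [0, 3], [2, -4]].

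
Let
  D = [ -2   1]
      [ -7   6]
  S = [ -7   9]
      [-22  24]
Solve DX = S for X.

D is on the left of X, so left-multiply by D⁻¹: X = D⁻¹S.
det D = -5; the adjugate gives D⁻¹ = [[-6/5, 1/5], [-7/5, 2/5]].
X = D⁻¹S = [[-6/5, 1/5], [-7/5, 2/5]] · [[-7, 9], [-22, 24]] = [[4, -6], [1, -3]].

X = [[4, -6], [1, -3]]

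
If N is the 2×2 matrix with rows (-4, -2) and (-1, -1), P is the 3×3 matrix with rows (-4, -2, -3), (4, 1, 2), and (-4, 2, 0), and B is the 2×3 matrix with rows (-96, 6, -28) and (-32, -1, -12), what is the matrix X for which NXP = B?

Isolating X: multiply by N⁻¹ from the left and P⁻¹ from the right, so X = N⁻¹BP⁻¹.
det N = 2, so N⁻¹ = [[-1/2, 1], [1/2, -2]].
det P = -4, so P⁻¹ = [[1, 3/2, 1/4], [2, 3, 1], [-3, -4, -1]].
N⁻¹B = [[16, -4, 2], [16, 5, 10]].
X = (N⁻¹B)P⁻¹ = [[2, 4, -2], [-4, -1, -1]].

X = [[2, 4, -2], [-4, -1, -1]]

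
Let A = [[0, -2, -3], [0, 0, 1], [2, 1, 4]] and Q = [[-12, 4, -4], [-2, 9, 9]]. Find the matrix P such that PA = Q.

P = [[-5, 5, -6], [-5, -2, -1]]

A is on the right of P, so right-multiply by A⁻¹: P = QA⁻¹.
det A = -4; the adjugate gives A⁻¹ = [[1/4, -5/4, 1/2], [-1/2, -3/2, 0], [0, 1, 0]].
P = QA⁻¹ = [[-12, 4, -4], [-2, 9, 9]] · [[1/4, -5/4, 1/2], [-1/2, -3/2, 0], [0, 1, 0]] = [[-5, 5, -6], [-5, -2, -1]].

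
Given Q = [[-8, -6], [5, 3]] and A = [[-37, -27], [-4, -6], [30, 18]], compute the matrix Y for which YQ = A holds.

Y = [[4, -1], [3, 4], [0, 6]]

Q is on the right of Y, so right-multiply by Q⁻¹: Y = AQ⁻¹.
det Q = 6, so Q⁻¹ = [[1/2, 1], [-5/6, -4/3]].
Y = AQ⁻¹ = [[-37, -27], [-4, -6], [30, 18]] · [[1/2, 1], [-5/6, -4/3]] = [[4, -1], [3, 4], [0, 6]].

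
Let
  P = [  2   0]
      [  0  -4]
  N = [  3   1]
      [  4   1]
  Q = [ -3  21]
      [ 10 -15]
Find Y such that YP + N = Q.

Y = [[-3, -5], [3, 4]]

YP = Q − N = [[-6, 20], [6, -16]].
Since P sits to the right of Y, Y = (Q − N)P⁻¹.
det P = -8; the adjugate gives P⁻¹ = [[1/2, 0], [0, -1/4]].
Y = (Q − N)P⁻¹ = [[-3, -5], [3, 4]].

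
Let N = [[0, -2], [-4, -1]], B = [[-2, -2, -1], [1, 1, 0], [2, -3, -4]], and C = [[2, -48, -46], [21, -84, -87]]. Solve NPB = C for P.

P = [[0, 3, -4], [-3, 3, -5]]

P = N⁻¹CB⁻¹ (apply N⁻¹ on the left and B⁻¹ on the right).
det N = -8, so N⁻¹ = [[1/8, -1/4], [-1/2, 0]].
B has determinant 5; B⁻¹ = [[-4/5, -1, 1/5], [4/5, 2, -1/5], [-1, -2, 0]].
N⁻¹C = [[-5, 15, 16], [-1, 24, 23]].
P = (N⁻¹C)B⁻¹ = [[0, 3, -4], [-3, 3, -5]].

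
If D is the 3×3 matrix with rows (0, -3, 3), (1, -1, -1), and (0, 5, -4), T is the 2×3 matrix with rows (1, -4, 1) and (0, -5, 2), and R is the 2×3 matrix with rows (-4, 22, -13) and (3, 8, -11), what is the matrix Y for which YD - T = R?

YD = R + T = [[-3, 18, -12], [3, 3, -9]].
Since D sits to the right of Y, Y = (R + T)D⁻¹.
D has determinant 3; D⁻¹ = [[3, 1, 2], [4/3, 0, 1], [5/3, 0, 1]].
Y = (R + T)D⁻¹ = [[-5, -3, 0], [-2, 3, 0]].

Y = [[-5, -3, 0], [-2, 3, 0]]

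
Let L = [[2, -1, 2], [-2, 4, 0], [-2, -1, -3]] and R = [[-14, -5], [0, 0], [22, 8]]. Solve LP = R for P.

P = [[-4, -2], [-2, -1], [-4, -1]]

Since L multiplies P on the left, P = L⁻¹R.
det L = 2, so L⁻¹ = [[-6, -5/2, -4], [-3, -1, -2], [5, 2, 3]].
P = L⁻¹R = [[-6, -5/2, -4], [-3, -1, -2], [5, 2, 3]] · [[-14, -5], [0, 0], [22, 8]] = [[-4, -2], [-2, -1], [-4, -1]].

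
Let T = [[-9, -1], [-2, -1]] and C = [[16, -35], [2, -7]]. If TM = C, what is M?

M = [[-2, 4], [2, -1]]

Left-multiplying both sides by T⁻¹ gives M = T⁻¹C.
det T = 7, so T⁻¹ = [[-1/7, 1/7], [2/7, -9/7]].
M = T⁻¹C = [[-1/7, 1/7], [2/7, -9/7]] · [[16, -35], [2, -7]] = [[-2, 4], [2, -1]].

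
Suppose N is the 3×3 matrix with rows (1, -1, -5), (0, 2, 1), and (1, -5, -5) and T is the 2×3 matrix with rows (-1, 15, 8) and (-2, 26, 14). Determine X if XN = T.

Since N sits to the right of X, X = TN⁻¹.
det N = 4; the adjugate gives N⁻¹ = [[-5/4, 5, 9/4], [1/4, 0, -1/4], [-1/2, 1, 1/2]].
X = TN⁻¹ = [[-1, 15, 8], [-2, 26, 14]] · [[-5/4, 5, 9/4], [1/4, 0, -1/4], [-1/2, 1, 1/2]] = [[1, 3, -2], [2, 4, -4]].

X = [[1, 3, -2], [2, 4, -4]]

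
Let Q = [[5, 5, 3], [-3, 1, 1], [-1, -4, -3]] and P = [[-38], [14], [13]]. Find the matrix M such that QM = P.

Since Q multiplies M on the left, M = Q⁻¹P.
det Q = -6; the adjugate gives Q⁻¹ = [[-1/6, -1/2, -1/3], [5/3, 2, 7/3], [-13/6, -5/2, -10/3]].
M = Q⁻¹P = [[-1/6, -1/2, -1/3], [5/3, 2, 7/3], [-13/6, -5/2, -10/3]] · [[-38], [14], [13]] = [[-5], [-5], [4]].

M = [[-5], [-5], [4]]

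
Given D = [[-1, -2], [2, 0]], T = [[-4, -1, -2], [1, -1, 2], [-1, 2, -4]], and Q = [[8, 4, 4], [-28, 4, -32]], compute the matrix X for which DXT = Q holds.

Left-multiply by D⁻¹ and right-multiply by T⁻¹: X = D⁻¹QT⁻¹.
D has determinant 4; D⁻¹ = [[0, 1/2], [-1/2, -1/4]].
T has determinant -4; T⁻¹ = [[0, 2, 1], [-1/2, -7/2, -3/2], [-1/4, -9/4, -5/4]].
D⁻¹Q = [[-14, 2, -16], [3, -3, 6]].
X = (D⁻¹Q)T⁻¹ = [[3, 1, 3], [0, 3, 0]].

X = [[3, 1, 3], [0, 3, 0]]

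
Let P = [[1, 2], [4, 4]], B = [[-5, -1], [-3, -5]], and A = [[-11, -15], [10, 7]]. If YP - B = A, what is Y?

YP = A + B = [[-16, -16], [7, 2]].
P is on the right of Y, so right-multiply by P⁻¹: Y = (A + B)P⁻¹.
det P = -4; the adjugate gives P⁻¹ = [[-1, 1/2], [1, -1/4]].
Y = (A + B)P⁻¹ = [[0, -4], [-5, 3]].

Y = [[0, -4], [-5, 3]]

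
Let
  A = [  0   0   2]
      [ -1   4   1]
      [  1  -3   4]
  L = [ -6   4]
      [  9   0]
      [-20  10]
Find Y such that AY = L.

Y = [[4, 2], [4, 0], [-3, 2]]

Left-multiplying both sides by A⁻¹ gives Y = A⁻¹L.
det A = -2; the adjugate gives A⁻¹ = [[-19/2, 3, 4], [-5/2, 1, 1], [1/2, 0, 0]].
Y = A⁻¹L = [[-19/2, 3, 4], [-5/2, 1, 1], [1/2, 0, 0]] · [[-6, 4], [9, 0], [-20, 10]] = [[4, 2], [4, 0], [-3, 2]].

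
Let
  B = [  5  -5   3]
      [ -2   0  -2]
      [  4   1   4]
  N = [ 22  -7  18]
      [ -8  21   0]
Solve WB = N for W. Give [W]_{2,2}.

-4

Right-multiplying both sides by B⁻¹ gives W = NB⁻¹.
det B = 4; the adjugate gives B⁻¹ = [[1/2, 23/4, 5/2], [0, 2, 1], [-1/2, -25/4, -5/2]].
W = NB⁻¹ = [[22, -7, 18], [-8, 21, 0]] · [[1/2, 23/4, 5/2], [0, 2, 1], [-1/2, -25/4, -5/2]] = [[2, 0, 3], [-4, -4, 1]].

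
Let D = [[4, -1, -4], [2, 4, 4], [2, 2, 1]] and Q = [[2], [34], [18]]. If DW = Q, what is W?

W = [[5], [2], [4]]

Left-multiplying both sides by D⁻¹ gives W = D⁻¹Q.
D has determinant -6; D⁻¹ = [[2/3, 7/6, -2], [-1, -2, 4], [2/3, 5/3, -3]].
W = D⁻¹Q = [[2/3, 7/6, -2], [-1, -2, 4], [2/3, 5/3, -3]] · [[2], [34], [18]] = [[5], [2], [4]].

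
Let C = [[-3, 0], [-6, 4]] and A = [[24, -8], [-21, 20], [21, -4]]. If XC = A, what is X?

Since C sits to the right of X, X = AC⁻¹.
det C = -12; the adjugate gives C⁻¹ = [[-1/3, 0], [-1/2, 1/4]].
X = AC⁻¹ = [[24, -8], [-21, 20], [21, -4]] · [[-1/3, 0], [-1/2, 1/4]] = [[-4, -2], [-3, 5], [-5, -1]].

X = [[-4, -2], [-3, 5], [-5, -1]]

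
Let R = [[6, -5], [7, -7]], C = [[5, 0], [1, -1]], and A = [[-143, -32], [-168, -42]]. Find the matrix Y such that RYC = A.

Left-multiply by R⁻¹ and right-multiply by C⁻¹: Y = R⁻¹AC⁻¹.
det R = -7, so R⁻¹ = [[1, -5/7], [1, -6/7]].
C has determinant -5; C⁻¹ = [[1/5, 0], [1/5, -1]].
R⁻¹A = [[-23, -2], [1, 4]].
Y = (R⁻¹A)C⁻¹ = [[-5, 2], [1, -4]].

Y = [[-5, 2], [1, -4]]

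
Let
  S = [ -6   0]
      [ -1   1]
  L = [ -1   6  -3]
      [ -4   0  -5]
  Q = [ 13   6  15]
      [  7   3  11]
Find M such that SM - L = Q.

SM = Q + L = [[12, 12, 12], [3, 3, 6]].
Since S multiplies M on the left, M = S⁻¹(Q + L).
S has determinant -6; S⁻¹ = [[-1/6, 0], [-1/6, 1]].
M = S⁻¹(Q + L) = [[-2, -2, -2], [1, 1, 4]].

M = [[-2, -2, -2], [1, 1, 4]]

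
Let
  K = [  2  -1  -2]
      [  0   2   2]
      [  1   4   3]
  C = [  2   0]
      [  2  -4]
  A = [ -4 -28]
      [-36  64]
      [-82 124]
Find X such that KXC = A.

X = K⁻¹AC⁻¹ (apply K⁻¹ on the left and C⁻¹ on the right).
det K = -2, so K⁻¹ = [[1, 5/2, -1], [-1, -4, 2], [1, 9/2, -2]].
det C = -8; the adjugate gives C⁻¹ = [[1/2, 0], [1/4, -1/4]].
K⁻¹A = [[-12, 8], [-16, 20], [-2, 12]].
X = (K⁻¹A)C⁻¹ = [[-4, -2], [-3, -5], [2, -3]].

X = [[-4, -2], [-3, -5], [2, -3]]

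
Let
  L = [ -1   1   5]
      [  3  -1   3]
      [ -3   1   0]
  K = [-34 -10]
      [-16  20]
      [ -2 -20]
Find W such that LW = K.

L is on the left of W, so left-multiply by L⁻¹: W = L⁻¹K.
det L = -6, so L⁻¹ = [[1/2, -5/6, -4/3], [3/2, -5/2, -3], [0, 1/3, 1/3]].
W = L⁻¹K = [[1/2, -5/6, -4/3], [3/2, -5/2, -3], [0, 1/3, 1/3]] · [[-34, -10], [-16, 20], [-2, -20]] = [[-1, 5], [-5, -5], [-6, 0]].

W = [[-1, 5], [-5, -5], [-6, 0]]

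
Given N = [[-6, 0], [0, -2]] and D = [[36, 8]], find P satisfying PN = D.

N is on the right of P, so right-multiply by N⁻¹: P = DN⁻¹.
det N = 12; the adjugate gives N⁻¹ = [[-1/6, 0], [0, -1/2]].
P = DN⁻¹ = [[36, 8]] · [[-1/6, 0], [0, -1/2]] = [[-6, -4]].

P = [[-6, -4]]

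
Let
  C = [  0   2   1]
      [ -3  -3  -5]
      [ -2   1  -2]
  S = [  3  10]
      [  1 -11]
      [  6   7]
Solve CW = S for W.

W = [[4, -6], [4, 3], [-5, 4]]

Since C multiplies W on the left, W = C⁻¹S.
det C = -1; the adjugate gives C⁻¹ = [[-11, -5, 7], [-4, -2, 3], [9, 4, -6]].
W = C⁻¹S = [[-11, -5, 7], [-4, -2, 3], [9, 4, -6]] · [[3, 10], [1, -11], [6, 7]] = [[4, -6], [4, 3], [-5, 4]].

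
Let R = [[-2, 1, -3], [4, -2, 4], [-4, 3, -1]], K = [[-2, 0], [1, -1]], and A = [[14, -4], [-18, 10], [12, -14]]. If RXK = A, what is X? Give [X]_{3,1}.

Left-multiply by R⁻¹ and right-multiply by K⁻¹: X = R⁻¹AK⁻¹.
det R = -4; the adjugate gives R⁻¹ = [[5/2, 2, 1/2], [3, 5/2, 1], [-1, -1/2, 0]].
K has determinant 2; K⁻¹ = [[-1/2, 0], [-1/2, -1]].
R⁻¹A = [[5, 3], [9, -1], [-5, -1]].
X = (R⁻¹A)K⁻¹ = [[-4, -3], [-4, 1], [3, 1]].

3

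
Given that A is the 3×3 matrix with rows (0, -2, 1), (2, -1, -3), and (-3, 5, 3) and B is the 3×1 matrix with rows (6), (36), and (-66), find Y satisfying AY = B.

Y = [[6], [-6], [-6]]

A is on the left of Y, so left-multiply by A⁻¹: Y = A⁻¹B.
det A = 1; the adjugate gives A⁻¹ = [[12, 11, 7], [3, 3, 2], [7, 6, 4]].
Y = A⁻¹B = [[12, 11, 7], [3, 3, 2], [7, 6, 4]] · [[6], [36], [-66]] = [[6], [-6], [-6]].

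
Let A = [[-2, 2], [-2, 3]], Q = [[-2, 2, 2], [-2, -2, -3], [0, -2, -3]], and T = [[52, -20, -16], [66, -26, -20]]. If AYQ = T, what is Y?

Y = [[2, 4, -4], [-5, -2, 0]]

Left-multiply by A⁻¹ and right-multiply by Q⁻¹: Y = A⁻¹TQ⁻¹.
det A = -2, so A⁻¹ = [[-3/2, 1], [-1, 1]].
Q has determinant -4; Q⁻¹ = [[0, -1/2, 1/2], [3/2, -3/2, 5/2], [-1, 1, -2]].
A⁻¹T = [[-12, 4, 4], [14, -6, -4]].
Y = (A⁻¹T)Q⁻¹ = [[2, 4, -4], [-5, -2, 0]].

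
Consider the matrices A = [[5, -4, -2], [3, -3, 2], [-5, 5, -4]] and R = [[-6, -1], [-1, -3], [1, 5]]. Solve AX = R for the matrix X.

Since A multiplies X on the left, X = A⁻¹R.
det A = 2, so A⁻¹ = [[1, -13, -7], [1, -15, -8], [0, -5/2, -3/2]].
X = A⁻¹R = [[1, -13, -7], [1, -15, -8], [0, -5/2, -3/2]] · [[-6, -1], [-1, -3], [1, 5]] = [[0, 3], [1, 4], [1, 0]].

X = [[0, 3], [1, 4], [1, 0]]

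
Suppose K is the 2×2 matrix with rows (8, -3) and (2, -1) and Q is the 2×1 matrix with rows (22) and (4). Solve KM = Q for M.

Left-multiplying both sides by K⁻¹ gives M = K⁻¹Q.
K has determinant -2; K⁻¹ = [[1/2, -3/2], [1, -4]].
M = K⁻¹Q = [[1/2, -3/2], [1, -4]] · [[22], [4]] = [[5], [6]].

M = [[5], [6]]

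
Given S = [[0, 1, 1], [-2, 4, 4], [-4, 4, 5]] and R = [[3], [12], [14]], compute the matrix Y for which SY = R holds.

S is on the left of Y, so left-multiply by S⁻¹: Y = S⁻¹R.
S has determinant 2; S⁻¹ = [[2, -1/2, 0], [-3, 2, -1], [4, -2, 1]].
Y = S⁻¹R = [[2, -1/2, 0], [-3, 2, -1], [4, -2, 1]] · [[3], [12], [14]] = [[0], [1], [2]].

Y = [[0], [1], [2]]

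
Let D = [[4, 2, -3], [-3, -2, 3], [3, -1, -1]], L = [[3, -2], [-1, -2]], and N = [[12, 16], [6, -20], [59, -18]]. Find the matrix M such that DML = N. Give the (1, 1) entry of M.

M = D⁻¹NL⁻¹ (apply D⁻¹ on the left and L⁻¹ on the right).
D has determinant 5; D⁻¹ = [[1, 1, 0], [6/5, 1, -3/5], [9/5, 2, -2/5]].
det L = -8; the adjugate gives L⁻¹ = [[1/4, -1/4], [-1/8, -3/8]].
D⁻¹N = [[18, -4], [-15, 10], [10, -4]].
M = (D⁻¹N)L⁻¹ = [[5, -3], [-5, 0], [3, -1]].

5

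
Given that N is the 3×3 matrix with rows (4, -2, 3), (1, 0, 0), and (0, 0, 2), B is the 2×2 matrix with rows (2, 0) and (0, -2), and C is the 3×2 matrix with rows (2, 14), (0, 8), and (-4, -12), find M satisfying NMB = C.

M = [[0, -4], [-2, 0], [-1, 3]]

Isolating M: multiply by N⁻¹ from the left and B⁻¹ from the right, so M = N⁻¹CB⁻¹.
det N = 4; the adjugate gives N⁻¹ = [[0, 1, 0], [-1/2, 2, 3/4], [0, 0, 1/2]].
B has determinant -4; B⁻¹ = [[1/2, 0], [0, -1/2]].
N⁻¹C = [[0, 8], [-4, 0], [-2, -6]].
M = (N⁻¹C)B⁻¹ = [[0, -4], [-2, 0], [-1, 3]].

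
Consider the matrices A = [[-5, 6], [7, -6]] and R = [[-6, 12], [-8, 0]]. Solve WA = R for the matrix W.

W = [[4, 2], [-4, -4]]

A is on the right of W, so right-multiply by A⁻¹: W = RA⁻¹.
det A = -12, so A⁻¹ = [[1/2, 1/2], [7/12, 5/12]].
W = RA⁻¹ = [[-6, 12], [-8, 0]] · [[1/2, 1/2], [7/12, 5/12]] = [[4, 2], [-4, -4]].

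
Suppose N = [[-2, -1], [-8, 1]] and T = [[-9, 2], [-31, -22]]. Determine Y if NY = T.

Y = [[4, 2], [1, -6]]

Since N multiplies Y on the left, Y = N⁻¹T.
N has determinant -10; N⁻¹ = [[-1/10, -1/10], [-4/5, 1/5]].
Y = N⁻¹T = [[-1/10, -1/10], [-4/5, 1/5]] · [[-9, 2], [-31, -22]] = [[4, 2], [1, -6]].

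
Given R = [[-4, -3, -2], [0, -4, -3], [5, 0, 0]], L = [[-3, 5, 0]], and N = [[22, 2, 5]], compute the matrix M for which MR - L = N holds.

M = [[-1, -1, 3]]

MR = N + L = [[19, 7, 5]].
Right-multiplying both sides by R⁻¹ gives M = (N + L)R⁻¹.
det R = 5, so R⁻¹ = [[0, 0, 1/5], [-3, 2, -12/5], [4, -3, 16/5]].
M = (N + L)R⁻¹ = [[-1, -1, 3]].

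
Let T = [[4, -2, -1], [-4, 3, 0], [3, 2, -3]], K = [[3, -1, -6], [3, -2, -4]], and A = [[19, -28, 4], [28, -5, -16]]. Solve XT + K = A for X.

XT = A − K = [[16, -27, 10], [25, -3, -12]].
T is on the right of X, so right-multiply by T⁻¹: X = (A − K)T⁻¹.
det T = 5; the adjugate gives T⁻¹ = [[-9/5, -8/5, 3/5], [-12/5, -9/5, 4/5], [-17/5, -14/5, 4/5]].
X = (A − K)T⁻¹ = [[2, -5, -4], [3, -1, 3]].

X = [[2, -5, -4], [3, -1, 3]]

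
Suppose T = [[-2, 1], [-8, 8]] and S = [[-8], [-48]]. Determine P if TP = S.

Left-multiplying both sides by T⁻¹ gives P = T⁻¹S.
det T = -8, so T⁻¹ = [[-1, 1/8], [-1, 1/4]].
P = T⁻¹S = [[-1, 1/8], [-1, 1/4]] · [[-8], [-48]] = [[2], [-4]].

P = [[2], [-4]]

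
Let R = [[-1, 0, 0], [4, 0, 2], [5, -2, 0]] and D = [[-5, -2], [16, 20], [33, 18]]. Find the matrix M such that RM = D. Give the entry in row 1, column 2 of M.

2

Left-multiplying both sides by R⁻¹ gives M = R⁻¹D.
R has determinant -4; R⁻¹ = [[-1, 0, 0], [-5/2, 0, -1/2], [2, 1/2, 0]].
M = R⁻¹D = [[-1, 0, 0], [-5/2, 0, -1/2], [2, 1/2, 0]] · [[-5, -2], [16, 20], [33, 18]] = [[5, 2], [-4, -4], [-2, 6]].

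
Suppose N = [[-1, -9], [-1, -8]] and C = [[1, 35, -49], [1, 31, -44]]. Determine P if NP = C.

P = [[-1, 1, 4], [0, -4, 5]]

Left-multiplying both sides by N⁻¹ gives P = N⁻¹C.
det N = -1, so N⁻¹ = [[8, -9], [-1, 1]].
P = N⁻¹C = [[8, -9], [-1, 1]] · [[1, 35, -49], [1, 31, -44]] = [[-1, 1, 4], [0, -4, 5]].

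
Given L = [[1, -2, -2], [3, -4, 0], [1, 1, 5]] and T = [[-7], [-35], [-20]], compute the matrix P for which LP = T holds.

L is on the left of P, so left-multiply by L⁻¹: P = L⁻¹T.
L has determinant -4; L⁻¹ = [[5, -2, 2], [15/4, -7/4, 3/2], [-7/4, 3/4, -1/2]].
P = L⁻¹T = [[5, -2, 2], [15/4, -7/4, 3/2], [-7/4, 3/4, -1/2]] · [[-7], [-35], [-20]] = [[-5], [5], [-4]].

P = [[-5], [5], [-4]]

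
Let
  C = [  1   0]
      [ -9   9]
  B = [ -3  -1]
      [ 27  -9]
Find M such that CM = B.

M = [[-3, -1], [0, -2]]

Since C multiplies M on the left, M = C⁻¹B.
det C = 9, so C⁻¹ = [[1, 0], [1, 1/9]].
M = C⁻¹B = [[1, 0], [1, 1/9]] · [[-3, -1], [27, -9]] = [[-3, -1], [0, -2]].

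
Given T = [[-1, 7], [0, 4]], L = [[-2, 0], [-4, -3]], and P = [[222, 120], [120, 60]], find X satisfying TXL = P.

X = [[-4, 5], [-5, -5]]

Left-multiply by T⁻¹ and right-multiply by L⁻¹: X = T⁻¹PL⁻¹.
T has determinant -4; T⁻¹ = [[-1, 7/4], [0, 1/4]].
L has determinant 6; L⁻¹ = [[-1/2, 0], [2/3, -1/3]].
T⁻¹P = [[-12, -15], [30, 15]].
X = (T⁻¹P)L⁻¹ = [[-4, 5], [-5, -5]].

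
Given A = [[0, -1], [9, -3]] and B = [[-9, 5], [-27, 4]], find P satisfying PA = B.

Right-multiplying both sides by A⁻¹ gives P = BA⁻¹.
A has determinant 9; A⁻¹ = [[-1/3, 1/9], [-1, 0]].
P = BA⁻¹ = [[-9, 5], [-27, 4]] · [[-1/3, 1/9], [-1, 0]] = [[-2, -1], [5, -3]].

P = [[-2, -1], [5, -3]]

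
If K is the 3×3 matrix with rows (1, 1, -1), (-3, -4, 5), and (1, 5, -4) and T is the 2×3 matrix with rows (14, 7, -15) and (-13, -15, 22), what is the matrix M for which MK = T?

M = [[2, -5, -3], [4, 6, 1]]

Right-multiplying both sides by K⁻¹ gives M = TK⁻¹.
K has determinant -5; K⁻¹ = [[9/5, 1/5, -1/5], [7/5, 3/5, 2/5], [11/5, 4/5, 1/5]].
M = TK⁻¹ = [[14, 7, -15], [-13, -15, 22]] · [[9/5, 1/5, -1/5], [7/5, 3/5, 2/5], [11/5, 4/5, 1/5]] = [[2, -5, -3], [4, 6, 1]].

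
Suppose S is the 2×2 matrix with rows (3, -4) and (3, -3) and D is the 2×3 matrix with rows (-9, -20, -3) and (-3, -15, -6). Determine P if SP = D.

P = [[5, 0, -5], [6, 5, -3]]

Since S multiplies P on the left, P = S⁻¹D.
det S = 3; the adjugate gives S⁻¹ = [[-1, 4/3], [-1, 1]].
P = S⁻¹D = [[-1, 4/3], [-1, 1]] · [[-9, -20, -3], [-3, -15, -6]] = [[5, 0, -5], [6, 5, -3]].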